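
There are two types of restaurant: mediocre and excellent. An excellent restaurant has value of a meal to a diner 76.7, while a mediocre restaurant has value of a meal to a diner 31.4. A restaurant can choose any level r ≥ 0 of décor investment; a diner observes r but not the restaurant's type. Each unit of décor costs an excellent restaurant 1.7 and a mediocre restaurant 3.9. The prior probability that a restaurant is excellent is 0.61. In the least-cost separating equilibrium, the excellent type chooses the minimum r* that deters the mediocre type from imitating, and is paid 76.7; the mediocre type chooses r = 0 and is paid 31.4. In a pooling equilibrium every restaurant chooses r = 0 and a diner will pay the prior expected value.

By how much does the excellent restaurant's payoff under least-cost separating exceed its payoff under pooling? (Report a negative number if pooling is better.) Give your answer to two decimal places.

-2.08

Least-cost separating signal: r* solves 31.4 = 76.7 − 3.9·r*, so r* = (76.7 − 31.4)/3.9 ≈ 11.6154.
Excellent type's separating payoff: 76.7 − 1.7 × r* = 76.7 − 1.7 × (76.7 − 31.4)/3.9 = 76.7 − 77.01/3.9 ≈ 56.9538.
Pooling payoff: 0.61 × 76.7 + 0.39 × 31.4 = 59.033.
Difference: 56.9538 − 59.033 = -2.0792, i.e. -2.08 to two decimal places.
The excellent type would prefer the pooling outcome.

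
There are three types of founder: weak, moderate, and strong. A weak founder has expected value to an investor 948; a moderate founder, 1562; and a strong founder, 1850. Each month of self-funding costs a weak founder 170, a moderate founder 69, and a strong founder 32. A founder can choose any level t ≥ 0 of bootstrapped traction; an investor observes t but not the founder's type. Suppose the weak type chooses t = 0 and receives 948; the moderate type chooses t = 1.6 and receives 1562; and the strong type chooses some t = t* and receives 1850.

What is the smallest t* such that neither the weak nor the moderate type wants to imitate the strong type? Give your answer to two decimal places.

5.77

Weak type (on-path payoff 948) won't mimic when 948 ≥ 1850 − 170·t*, i.e. t* ≥ 5.31.
Moderate type (on-path payoff 1562 − 69×1.6 = 1451.6) won't mimic when 1451.6 ≥ 1850 − 69·t*, i.e. t* ≥ 5.77.
Both must hold, so t* = max(5.31, 5.77) = 5.77. The moderate type's constraint binds.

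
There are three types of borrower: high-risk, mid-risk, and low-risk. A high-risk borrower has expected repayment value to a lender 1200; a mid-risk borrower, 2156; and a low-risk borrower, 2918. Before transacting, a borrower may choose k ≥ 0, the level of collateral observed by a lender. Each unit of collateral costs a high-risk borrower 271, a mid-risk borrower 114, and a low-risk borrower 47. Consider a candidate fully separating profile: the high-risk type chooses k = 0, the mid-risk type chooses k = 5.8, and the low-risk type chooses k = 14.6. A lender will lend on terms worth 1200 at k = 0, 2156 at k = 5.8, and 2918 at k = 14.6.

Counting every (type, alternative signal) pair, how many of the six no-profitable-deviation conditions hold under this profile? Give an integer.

Low-risk (own payoff 2918 − 47×14.6 = 2231.8): to k=0 gives 1200 → no gain ✓; to k=5.8 gives 2156 − 47×5.8 = 1883.4 → no gain ✓.
Mid-risk (own payoff 2156 − 114×5.8 = 1494.8): to k=0 gives 1200 → no gain ✓; to k=14.6 gives 2918 − 114×14.6 = 1253.6 → no gain ✓.
High-risk (own payoff 1200): to k=5.8 gives 2156 − 271×5.8 = 584.2 → no gain ✓; to k=14.6 gives 2918 − 271×14.6 = -1038.6 → no gain ✓.
6 of the 6 constraints hold; this profile is a separating equilibrium.

6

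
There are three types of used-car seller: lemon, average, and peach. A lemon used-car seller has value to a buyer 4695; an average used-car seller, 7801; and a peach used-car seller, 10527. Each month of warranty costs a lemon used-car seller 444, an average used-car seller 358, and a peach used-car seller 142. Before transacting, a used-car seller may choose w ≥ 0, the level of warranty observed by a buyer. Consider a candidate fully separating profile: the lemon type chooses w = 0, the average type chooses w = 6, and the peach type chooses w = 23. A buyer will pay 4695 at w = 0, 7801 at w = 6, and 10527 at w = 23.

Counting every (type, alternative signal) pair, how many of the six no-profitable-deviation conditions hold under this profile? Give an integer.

Lemon (own payoff 4695): to w=6 gives 7801 − 444×6 = 5137 → profitable ✗; to w=23 gives 10527 − 444×23 = 315 → no gain ✓.
Peach (own payoff 10527 − 142×23 = 7261): to w=0 gives 4695 → no gain ✓; to w=6 gives 7801 − 142×6 = 6949 → no gain ✓.
Average (own payoff 7801 − 358×6 = 5653): to w=0 gives 4695 → no gain ✓; to w=23 gives 10527 − 358×23 = 2293 → no gain ✓.
5 of the 6 constraints hold; not an equilibrium.

5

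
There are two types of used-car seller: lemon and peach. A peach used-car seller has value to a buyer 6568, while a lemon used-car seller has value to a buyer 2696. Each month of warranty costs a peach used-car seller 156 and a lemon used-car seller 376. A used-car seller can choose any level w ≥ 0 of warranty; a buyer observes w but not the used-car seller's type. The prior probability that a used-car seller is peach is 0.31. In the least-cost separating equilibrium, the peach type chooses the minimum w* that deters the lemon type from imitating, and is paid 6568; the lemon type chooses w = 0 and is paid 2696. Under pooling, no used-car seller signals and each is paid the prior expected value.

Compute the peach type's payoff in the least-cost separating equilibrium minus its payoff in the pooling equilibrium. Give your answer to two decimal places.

1065.21

Least-cost separating signal: w* solves 2696 = 6568 − 376·w*, so w* = (6568 − 2696)/376 ≈ 10.2979.
Peach type's separating payoff: 6568 − 156 × w* = 6568 − 156 × (6568 − 2696)/376 = 6568 − 604032/376 ≈ 4961.5319.
Pooling payoff: 0.31 × 6568 + 0.69 × 2696 = 3896.32.
Difference: 4961.5319 − 3896.32 = 1065.2119, i.e. 1065.21 to two decimal places.
The peach type prefers to separate.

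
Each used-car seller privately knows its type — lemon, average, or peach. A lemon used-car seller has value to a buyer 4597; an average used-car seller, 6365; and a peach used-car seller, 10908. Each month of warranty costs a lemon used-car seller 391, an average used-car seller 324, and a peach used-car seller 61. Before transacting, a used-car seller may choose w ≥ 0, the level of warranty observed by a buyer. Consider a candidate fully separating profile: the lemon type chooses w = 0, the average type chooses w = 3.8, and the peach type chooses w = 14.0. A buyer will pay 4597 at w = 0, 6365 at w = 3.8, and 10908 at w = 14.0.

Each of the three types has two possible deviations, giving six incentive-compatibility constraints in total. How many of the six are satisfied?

Lemon (own payoff 4597): to w=3.8 gives 6365 − 391×3.8 = 4879.2 → profitable ✗; to w=14.0 gives 10908 − 391×14.0 = 5434 → profitable ✗.
Average (own payoff 6365 − 324×3.8 = 5133.8): to w=0 gives 4597 → no gain ✓; to w=14.0 gives 10908 − 324×14.0 = 6372 → profitable ✗.
Peach (own payoff 10908 − 61×14.0 = 10054): to w=0 gives 4597 → no gain ✓; to w=3.8 gives 6365 − 61×3.8 = 6133.2 → no gain ✓.
3 of the 6 constraints hold; not an equilibrium.

3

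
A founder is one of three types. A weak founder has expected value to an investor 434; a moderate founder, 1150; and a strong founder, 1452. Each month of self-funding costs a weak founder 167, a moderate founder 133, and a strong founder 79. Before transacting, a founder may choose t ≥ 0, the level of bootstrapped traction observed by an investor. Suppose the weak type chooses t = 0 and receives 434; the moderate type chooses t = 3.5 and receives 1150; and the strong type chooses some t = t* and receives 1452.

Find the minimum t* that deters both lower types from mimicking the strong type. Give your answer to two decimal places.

Moderate type (on-path payoff 1150 − 133×3.5 = 684.5) won't mimic when 684.5 ≥ 1452 − 133·t*, i.e. t* ≥ 5.77.
Weak type (on-path payoff 434) won't mimic when 434 ≥ 1452 − 167·t*, i.e. t* ≥ 6.10.
Both must hold, so t* = max(6.10, 5.77) = 6.10. The weak type's constraint binds.

6.10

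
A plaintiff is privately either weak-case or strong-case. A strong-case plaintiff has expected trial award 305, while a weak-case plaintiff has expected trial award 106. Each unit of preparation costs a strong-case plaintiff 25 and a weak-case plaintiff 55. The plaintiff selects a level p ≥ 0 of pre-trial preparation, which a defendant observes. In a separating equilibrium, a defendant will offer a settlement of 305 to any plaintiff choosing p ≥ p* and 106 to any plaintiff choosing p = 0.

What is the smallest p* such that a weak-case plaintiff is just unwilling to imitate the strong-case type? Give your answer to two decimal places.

3.62

A weak-case plaintiff choosing p = 0 receives 106.
Imitating at p* instead would pay 305 at cost 55·p*, netting 305 − 55·p*.
Indifference: 106 = 305 − 55·p*, so p* = (305 − 106) / 55 ≈ 3.62.
This is the weak-case type's binding incentive-compatibility constraint; any p ≥ 3.62 sustains separation on that side.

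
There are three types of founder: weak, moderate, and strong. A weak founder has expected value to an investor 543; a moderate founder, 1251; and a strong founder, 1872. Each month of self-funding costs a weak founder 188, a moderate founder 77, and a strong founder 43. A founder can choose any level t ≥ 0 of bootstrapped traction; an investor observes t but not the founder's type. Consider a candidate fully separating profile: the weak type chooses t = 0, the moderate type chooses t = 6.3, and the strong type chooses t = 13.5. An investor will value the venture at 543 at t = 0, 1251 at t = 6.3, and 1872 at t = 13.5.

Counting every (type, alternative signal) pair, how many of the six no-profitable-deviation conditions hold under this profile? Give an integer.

5

Weak (own payoff 543): to t=6.3 gives 1251 − 188×6.3 = 66.6 → no gain ✓; to t=13.5 gives 1872 − 188×13.5 = -666 → no gain ✓.
Moderate (own payoff 1251 − 77×6.3 = 765.9): to t=0 gives 543 → no gain ✓; to t=13.5 gives 1872 − 77×13.5 = 832.5 → profitable ✗.
Strong (own payoff 1872 − 43×13.5 = 1291.5): to t=0 gives 543 → no gain ✓; to t=6.3 gives 1251 − 43×6.3 = 980.1 → no gain ✓.
5 of the 6 constraints hold; not an equilibrium.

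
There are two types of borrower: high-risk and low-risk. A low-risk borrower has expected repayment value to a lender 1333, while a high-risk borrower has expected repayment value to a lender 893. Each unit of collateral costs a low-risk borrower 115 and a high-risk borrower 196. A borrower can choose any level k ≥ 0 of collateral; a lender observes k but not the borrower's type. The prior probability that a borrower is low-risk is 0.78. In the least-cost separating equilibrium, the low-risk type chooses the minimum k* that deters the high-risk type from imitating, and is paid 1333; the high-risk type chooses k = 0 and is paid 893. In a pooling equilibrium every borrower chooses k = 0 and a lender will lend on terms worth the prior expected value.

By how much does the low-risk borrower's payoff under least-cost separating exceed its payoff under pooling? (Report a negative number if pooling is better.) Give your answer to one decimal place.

-161.4

Least-cost separating signal: k* solves 893 = 1333 − 196·k*, so k* = (1333 − 893)/196 ≈ 2.2449.
Low-risk type's separating payoff: 1333 − 115 × k* = 1333 − 115 × (1333 − 893)/196 = 1333 − 50600/196 ≈ 1074.837.
Pooling payoff: 0.78 × 1333 + 0.22 × 893 = 1236.2.
Difference: 1074.837 − 1236.2 = -161.363, i.e. -161.4 to one decimal place.
The low-risk type would prefer the pooling outcome.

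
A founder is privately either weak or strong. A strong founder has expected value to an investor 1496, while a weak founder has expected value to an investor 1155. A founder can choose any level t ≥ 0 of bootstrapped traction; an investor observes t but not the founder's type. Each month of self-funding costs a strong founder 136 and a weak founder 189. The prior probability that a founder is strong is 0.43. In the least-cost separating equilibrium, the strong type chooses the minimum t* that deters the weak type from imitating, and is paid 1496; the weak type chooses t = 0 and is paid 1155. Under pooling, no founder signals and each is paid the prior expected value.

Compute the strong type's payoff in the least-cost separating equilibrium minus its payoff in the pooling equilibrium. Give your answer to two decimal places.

-51.01

Least-cost separating signal: t* solves 1155 = 1496 − 189·t*, so t* = (1496 − 1155)/189 ≈ 1.8042.
Strong type's separating payoff: 1496 − 136 × t* = 1496 − 136 × (1496 − 1155)/189 = 1496 − 46376/189 ≈ 1250.6243.
Pooling payoff: 0.43 × 1496 + 0.57 × 1155 = 1301.63.
Difference: 1250.6243 − 1301.63 = -51.0057, i.e. -51.01 to two decimal places.
The strong type would prefer the pooling outcome.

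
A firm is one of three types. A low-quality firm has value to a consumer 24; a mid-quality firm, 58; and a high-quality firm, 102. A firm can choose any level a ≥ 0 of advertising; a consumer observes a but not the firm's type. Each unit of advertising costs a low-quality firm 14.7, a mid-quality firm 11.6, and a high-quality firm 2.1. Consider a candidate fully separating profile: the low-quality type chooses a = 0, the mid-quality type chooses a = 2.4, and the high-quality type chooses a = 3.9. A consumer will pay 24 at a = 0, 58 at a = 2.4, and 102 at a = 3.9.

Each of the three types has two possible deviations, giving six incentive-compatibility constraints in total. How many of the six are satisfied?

High-quality (own payoff 102 − 2.1×3.9 = 93.81): to a=0 gives 24 → no gain ✓; to a=2.4 gives 58 − 2.1×2.4 = 52.96 → no gain ✓.
Low-quality (own payoff 24): to a=2.4 gives 58 − 14.7×2.4 = 22.72 → no gain ✓; to a=3.9 gives 102 − 14.7×3.9 = 44.67 → profitable ✗.
Mid-quality (own payoff 58 − 11.6×2.4 = 30.16): to a=0 gives 24 → no gain ✓; to a=3.9 gives 102 − 11.6×3.9 = 56.76 → profitable ✗.
4 of the 6 constraints hold; not an equilibrium.

4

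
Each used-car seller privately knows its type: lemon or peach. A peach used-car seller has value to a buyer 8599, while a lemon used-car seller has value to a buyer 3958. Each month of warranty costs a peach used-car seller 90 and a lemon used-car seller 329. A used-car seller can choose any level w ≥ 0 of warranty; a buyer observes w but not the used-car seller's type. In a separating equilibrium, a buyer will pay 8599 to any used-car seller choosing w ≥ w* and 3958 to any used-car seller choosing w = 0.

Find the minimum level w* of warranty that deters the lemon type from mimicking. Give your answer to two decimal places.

A lemon used-car seller choosing w = 0 receives 3958.
Imitating at w* instead would pay 8599 at cost 329·w*, netting 8599 − 329·w*.
Indifference: 3958 = 8599 − 329·w*, so w* = (8599 − 3958) / 329 ≈ 14.11.
This is the lemon type's binding incentive-compatibility constraint; any w ≥ 14.11 sustains separation on that side.

14.11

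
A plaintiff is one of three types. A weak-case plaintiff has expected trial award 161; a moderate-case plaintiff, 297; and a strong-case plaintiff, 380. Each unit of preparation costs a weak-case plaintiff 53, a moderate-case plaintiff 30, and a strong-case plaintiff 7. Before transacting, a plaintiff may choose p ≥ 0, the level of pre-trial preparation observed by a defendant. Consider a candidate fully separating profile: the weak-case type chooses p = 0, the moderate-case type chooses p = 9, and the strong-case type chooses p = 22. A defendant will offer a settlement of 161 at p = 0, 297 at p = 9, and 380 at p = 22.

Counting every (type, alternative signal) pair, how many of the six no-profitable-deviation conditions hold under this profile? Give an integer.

4

Moderate-case (own payoff 297 − 30×9 = 27): to p=0 gives 161 → profitable ✗; to p=22 gives 380 − 30×22 = -280 → no gain ✓.
Strong-case (own payoff 380 − 7×22 = 226): to p=0 gives 161 → no gain ✓; to p=9 gives 297 − 7×9 = 234 → profitable ✗.
Weak-case (own payoff 161): to p=9 gives 297 − 53×9 = -180 → no gain ✓; to p=22 gives 380 − 53×22 = -786 → no gain ✓.
4 of the 6 constraints hold; not an equilibrium.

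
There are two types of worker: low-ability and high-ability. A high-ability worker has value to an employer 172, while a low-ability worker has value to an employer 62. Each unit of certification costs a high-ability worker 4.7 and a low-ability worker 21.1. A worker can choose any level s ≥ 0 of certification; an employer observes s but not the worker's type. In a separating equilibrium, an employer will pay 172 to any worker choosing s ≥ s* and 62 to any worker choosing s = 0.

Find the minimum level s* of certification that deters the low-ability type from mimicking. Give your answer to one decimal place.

5.2

A low-ability worker choosing s = 0 receives 62.
Imitating at s* instead would pay 172 at cost 21.1·s*, netting 172 − 21.1·s*.
Indifference: 62 = 172 − 21.1·s*, so s* = (172 − 62) / 21.1 ≈ 5.2.
At s* the low-ability type's incentive constraint just binds; the high-ability type strictly prefers s* since its per-unit cost is lower.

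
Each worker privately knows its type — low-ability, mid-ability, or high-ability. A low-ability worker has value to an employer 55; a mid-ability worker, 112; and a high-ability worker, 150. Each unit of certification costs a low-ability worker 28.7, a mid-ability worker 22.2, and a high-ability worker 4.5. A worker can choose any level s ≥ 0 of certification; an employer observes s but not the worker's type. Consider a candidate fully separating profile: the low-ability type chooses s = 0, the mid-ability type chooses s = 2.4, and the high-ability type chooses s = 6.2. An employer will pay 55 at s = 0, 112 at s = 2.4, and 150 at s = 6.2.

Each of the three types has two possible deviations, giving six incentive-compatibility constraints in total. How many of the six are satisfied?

6

High-ability (own payoff 150 − 4.5×6.2 = 122.1): to s=0 gives 55 → no gain ✓; to s=2.4 gives 112 − 4.5×2.4 = 101.2 → no gain ✓.
Mid-ability (own payoff 112 − 22.2×2.4 = 58.72): to s=0 gives 55 → no gain ✓; to s=6.2 gives 150 − 22.2×6.2 = 12.36 → no gain ✓.
Low-ability (own payoff 55): to s=2.4 gives 112 − 28.7×2.4 = 43.12 → no gain ✓; to s=6.2 gives 150 − 28.7×6.2 = -27.94 → no gain ✓.
6 of the 6 constraints hold; this profile is a separating equilibrium.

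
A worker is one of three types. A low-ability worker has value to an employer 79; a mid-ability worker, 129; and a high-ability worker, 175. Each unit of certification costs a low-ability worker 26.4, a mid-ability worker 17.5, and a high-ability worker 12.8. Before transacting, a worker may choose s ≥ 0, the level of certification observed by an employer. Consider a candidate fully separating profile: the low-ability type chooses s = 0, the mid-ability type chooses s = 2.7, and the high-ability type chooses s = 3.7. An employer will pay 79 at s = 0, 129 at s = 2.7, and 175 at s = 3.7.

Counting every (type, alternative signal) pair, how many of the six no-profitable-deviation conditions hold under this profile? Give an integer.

High-ability (own payoff 175 − 12.8×3.7 = 127.64): to s=0 gives 79 → no gain ✓; to s=2.7 gives 129 − 12.8×2.7 = 94.44 → no gain ✓.
Low-ability (own payoff 79): to s=2.7 gives 129 − 26.4×2.7 = 57.72 → no gain ✓; to s=3.7 gives 175 − 26.4×3.7 = 77.32 → no gain ✓.
Mid-ability (own payoff 129 − 17.5×2.7 = 81.75): to s=0 gives 79 → no gain ✓; to s=3.7 gives 175 − 17.5×3.7 = 110.25 → profitable ✗.
5 of the 6 constraints hold; not an equilibrium.

5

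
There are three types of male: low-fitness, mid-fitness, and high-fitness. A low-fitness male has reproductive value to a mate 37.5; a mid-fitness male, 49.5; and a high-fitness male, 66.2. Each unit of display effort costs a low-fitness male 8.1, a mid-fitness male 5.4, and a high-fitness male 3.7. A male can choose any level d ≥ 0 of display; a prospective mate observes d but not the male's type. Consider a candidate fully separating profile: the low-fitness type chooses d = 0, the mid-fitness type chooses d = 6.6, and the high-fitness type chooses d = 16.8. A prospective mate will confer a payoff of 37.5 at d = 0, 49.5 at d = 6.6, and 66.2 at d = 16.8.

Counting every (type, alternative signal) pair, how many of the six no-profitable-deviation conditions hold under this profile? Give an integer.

High-fitness (own payoff 66.2 − 3.7×16.8 = 4.04): to d=0 gives 37.5 → profitable ✗; to d=6.6 gives 49.5 − 3.7×6.6 = 25.08 → profitable ✗.
Mid-fitness (own payoff 49.5 − 5.4×6.6 = 13.86): to d=0 gives 37.5 → profitable ✗; to d=16.8 gives 66.2 − 5.4×16.8 = -24.52 → no gain ✓.
Low-fitness (own payoff 37.5): to d=6.6 gives 49.5 − 8.1×6.6 = -3.96 → no gain ✓; to d=16.8 gives 66.2 − 8.1×16.8 = -69.88 → no gain ✓.
3 of the 6 constraints hold; not an equilibrium.

3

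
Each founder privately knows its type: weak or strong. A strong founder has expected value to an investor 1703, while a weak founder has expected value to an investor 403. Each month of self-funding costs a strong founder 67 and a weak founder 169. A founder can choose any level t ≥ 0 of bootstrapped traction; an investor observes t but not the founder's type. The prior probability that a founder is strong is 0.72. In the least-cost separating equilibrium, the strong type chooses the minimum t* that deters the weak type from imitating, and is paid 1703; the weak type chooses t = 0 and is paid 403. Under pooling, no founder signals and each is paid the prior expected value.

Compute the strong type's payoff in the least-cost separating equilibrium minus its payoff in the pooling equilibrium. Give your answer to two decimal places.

Least-cost separating signal: t* solves 403 = 1703 − 169·t*, so t* = (1703 − 403)/169 ≈ 7.6923.
Strong type's separating payoff: 1703 − 67 × t* = 1703 − 67 × (1703 − 403)/169 = 1703 − 87100/169 ≈ 1187.6154.
Pooling payoff: 0.72 × 1703 + 0.28 × 403 = 1339.
Difference: 1187.6154 − 1339 = -151.3846, i.e. -151.38 to two decimal places.
The strong type would prefer the pooling outcome.

-151.38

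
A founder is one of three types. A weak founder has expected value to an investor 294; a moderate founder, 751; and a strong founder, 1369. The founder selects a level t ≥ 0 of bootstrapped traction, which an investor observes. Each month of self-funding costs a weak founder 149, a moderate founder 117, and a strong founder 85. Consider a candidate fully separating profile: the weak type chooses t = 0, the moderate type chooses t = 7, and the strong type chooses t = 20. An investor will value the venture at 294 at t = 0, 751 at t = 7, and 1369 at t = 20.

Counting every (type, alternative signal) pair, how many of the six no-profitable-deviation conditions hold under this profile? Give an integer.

Weak (own payoff 294): to t=7 gives 751 − 149×7 = -292 → no gain ✓; to t=20 gives 1369 − 149×20 = -1611 → no gain ✓.
Moderate (own payoff 751 − 117×7 = -68): to t=0 gives 294 → profitable ✗; to t=20 gives 1369 − 117×20 = -971 → no gain ✓.
Strong (own payoff 1369 − 85×20 = -331): to t=0 gives 294 → profitable ✗; to t=7 gives 751 − 85×7 = 156 → profitable ✗.
3 of the 6 constraints hold; not an equilibrium.

3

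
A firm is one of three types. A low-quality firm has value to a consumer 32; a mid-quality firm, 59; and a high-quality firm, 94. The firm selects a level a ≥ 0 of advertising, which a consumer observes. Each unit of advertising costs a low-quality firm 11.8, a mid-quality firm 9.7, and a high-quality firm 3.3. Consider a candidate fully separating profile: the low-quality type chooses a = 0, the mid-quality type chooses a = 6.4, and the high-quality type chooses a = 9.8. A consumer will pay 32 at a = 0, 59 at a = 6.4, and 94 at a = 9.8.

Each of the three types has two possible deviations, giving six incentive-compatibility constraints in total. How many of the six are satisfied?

Low-quality (own payoff 32): to a=6.4 gives 59 − 11.8×6.4 = -16.52 → no gain ✓; to a=9.8 gives 94 − 11.8×9.8 = -21.64 → no gain ✓.
Mid-quality (own payoff 59 − 9.7×6.4 = -3.08): to a=0 gives 32 → profitable ✗; to a=9.8 gives 94 − 9.7×9.8 = -1.06 → profitable ✗.
High-quality (own payoff 94 − 3.3×9.8 = 61.66): to a=0 gives 32 → no gain ✓; to a=6.4 gives 59 − 3.3×6.4 = 37.88 → no gain ✓.
4 of the 6 constraints hold; not an equilibrium.

4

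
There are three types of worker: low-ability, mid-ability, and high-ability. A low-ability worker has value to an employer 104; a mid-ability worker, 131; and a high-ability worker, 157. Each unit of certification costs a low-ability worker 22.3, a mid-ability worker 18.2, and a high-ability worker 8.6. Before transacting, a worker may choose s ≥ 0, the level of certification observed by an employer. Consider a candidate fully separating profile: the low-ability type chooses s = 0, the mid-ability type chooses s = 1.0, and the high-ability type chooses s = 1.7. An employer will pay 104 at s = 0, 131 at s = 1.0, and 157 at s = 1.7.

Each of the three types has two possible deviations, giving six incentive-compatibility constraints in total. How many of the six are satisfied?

High-ability (own payoff 157 − 8.6×1.7 = 142.38): to s=0 gives 104 → no gain ✓; to s=1.0 gives 131 − 8.6×1.0 = 122.4 → no gain ✓.
Mid-ability (own payoff 131 − 18.2×1.0 = 112.8): to s=0 gives 104 → no gain ✓; to s=1.7 gives 157 − 18.2×1.7 = 126.06 → profitable ✗.
Low-ability (own payoff 104): to s=1.0 gives 131 − 22.3×1.0 = 108.7 → profitable ✗; to s=1.7 gives 157 − 22.3×1.7 = 119.09 → profitable ✗.
3 of the 6 constraints hold; not an equilibrium.

3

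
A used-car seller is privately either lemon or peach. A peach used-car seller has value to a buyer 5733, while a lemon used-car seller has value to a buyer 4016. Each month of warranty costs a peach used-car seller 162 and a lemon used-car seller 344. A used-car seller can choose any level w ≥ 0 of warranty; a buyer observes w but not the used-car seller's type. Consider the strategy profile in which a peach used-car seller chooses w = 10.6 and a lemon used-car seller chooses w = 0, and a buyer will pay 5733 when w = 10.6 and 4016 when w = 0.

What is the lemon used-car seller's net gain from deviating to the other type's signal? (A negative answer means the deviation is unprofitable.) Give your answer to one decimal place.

-1929.4

Playing w = 0 the lemon used-car seller receives 4016.
Deviating to w = 10.6 brings payment 5733 at cost 344 × 10.6 = 3646.4, netting 2086.6.
Gain from deviating: 2086.6 − 4016 = -1929.4.
The gain is negative, so the lemon type's incentive-compatibility constraint is satisfied.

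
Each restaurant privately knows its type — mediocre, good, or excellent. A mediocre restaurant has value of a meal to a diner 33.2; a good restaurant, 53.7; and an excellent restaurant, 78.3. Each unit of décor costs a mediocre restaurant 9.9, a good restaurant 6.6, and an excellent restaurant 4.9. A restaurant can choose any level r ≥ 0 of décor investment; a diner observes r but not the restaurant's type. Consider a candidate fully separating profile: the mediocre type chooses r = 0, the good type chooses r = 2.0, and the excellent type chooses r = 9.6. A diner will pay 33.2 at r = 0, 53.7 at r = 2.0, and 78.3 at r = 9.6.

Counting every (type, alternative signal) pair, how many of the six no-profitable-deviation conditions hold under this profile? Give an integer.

3

Good (own payoff 53.7 − 6.6×2.0 = 40.5): to r=0 gives 33.2 → no gain ✓; to r=9.6 gives 78.3 − 6.6×9.6 = 14.94 → no gain ✓.
Excellent (own payoff 78.3 − 4.9×9.6 = 31.26): to r=0 gives 33.2 → profitable ✗; to r=2.0 gives 53.7 − 4.9×2.0 = 43.9 → profitable ✗.
Mediocre (own payoff 33.2): to r=2.0 gives 53.7 − 9.9×2.0 = 33.9 → profitable ✗; to r=9.6 gives 78.3 − 9.9×9.6 = -16.74 → no gain ✓.
3 of the 6 constraints hold; not an equilibrium.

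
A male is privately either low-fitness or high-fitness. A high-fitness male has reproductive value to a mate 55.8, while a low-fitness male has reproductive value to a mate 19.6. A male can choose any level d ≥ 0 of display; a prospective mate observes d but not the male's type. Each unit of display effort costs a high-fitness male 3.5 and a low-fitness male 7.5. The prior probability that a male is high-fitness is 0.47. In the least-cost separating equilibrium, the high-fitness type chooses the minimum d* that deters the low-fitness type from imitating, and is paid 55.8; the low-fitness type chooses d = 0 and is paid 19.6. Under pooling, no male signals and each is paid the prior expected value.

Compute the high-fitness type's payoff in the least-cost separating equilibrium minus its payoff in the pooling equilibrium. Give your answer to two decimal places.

2.29

Least-cost separating signal: d* solves 19.6 = 55.8 − 7.5·d*, so d* = (55.8 − 19.6)/7.5 ≈ 4.8267.
High-fitness type's separating payoff: 55.8 − 3.5 × d* = 55.8 − 3.5 × (55.8 − 19.6)/7.5 = 55.8 − 126.7/7.5 ≈ 38.9067.
Pooling payoff: 0.47 × 55.8 + 0.53 × 19.6 = 36.614.
Difference: 38.9067 − 36.614 = 2.2927, i.e. 2.29 to two decimal places.
The high-fitness type prefers to separate.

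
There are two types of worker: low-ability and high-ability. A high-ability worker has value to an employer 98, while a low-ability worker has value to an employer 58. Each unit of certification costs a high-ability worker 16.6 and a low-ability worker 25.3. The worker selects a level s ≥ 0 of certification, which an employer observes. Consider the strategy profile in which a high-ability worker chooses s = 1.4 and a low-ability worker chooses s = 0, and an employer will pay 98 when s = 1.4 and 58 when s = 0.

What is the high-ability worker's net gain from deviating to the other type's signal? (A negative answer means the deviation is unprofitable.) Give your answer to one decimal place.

-16.8

Playing s = 1.4 the high-ability worker receives 98 − 16.6 × 1.4 = 74.76.
Deviating to s = 0 yields 58 instead.
Gain from deviating: 58 − 74.76 = -16.76, i.e. -16.8 to one decimal place.
The gain is negative, so the high-ability type's incentive-compatibility constraint is satisfied.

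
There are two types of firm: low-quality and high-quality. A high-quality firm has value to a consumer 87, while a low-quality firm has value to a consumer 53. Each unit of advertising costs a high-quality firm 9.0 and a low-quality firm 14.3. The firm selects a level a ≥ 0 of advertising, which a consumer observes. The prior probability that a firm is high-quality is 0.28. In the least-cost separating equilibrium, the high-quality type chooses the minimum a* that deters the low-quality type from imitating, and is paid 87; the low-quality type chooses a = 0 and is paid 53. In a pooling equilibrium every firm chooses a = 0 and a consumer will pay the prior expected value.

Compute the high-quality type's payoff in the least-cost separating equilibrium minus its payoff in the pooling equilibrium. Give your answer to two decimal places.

3.08

Least-cost separating signal: a* solves 53 = 87 − 14.3·a*, so a* = (87 − 53)/14.3 ≈ 2.3776.
High-quality type's separating payoff: 87 − 9.0 × a* = 87 − 9.0 × (87 − 53)/14.3 = 87 − 306/14.3 ≈ 65.6014.
Pooling payoff: 0.28 × 87 + 0.72 × 53 = 62.52.
Difference: 65.6014 − 62.52 = 3.0814, i.e. 3.08 to two decimal places.
The high-quality type prefers to separate.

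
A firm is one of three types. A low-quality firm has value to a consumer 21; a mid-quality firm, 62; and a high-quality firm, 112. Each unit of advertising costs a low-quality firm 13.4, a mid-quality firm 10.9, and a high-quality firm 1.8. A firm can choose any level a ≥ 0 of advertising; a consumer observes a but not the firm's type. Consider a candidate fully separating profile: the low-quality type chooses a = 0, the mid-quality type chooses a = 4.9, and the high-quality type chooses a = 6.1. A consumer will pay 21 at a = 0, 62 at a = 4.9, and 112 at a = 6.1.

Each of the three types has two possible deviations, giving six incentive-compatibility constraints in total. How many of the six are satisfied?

3

Low-quality (own payoff 21): to a=4.9 gives 62 − 13.4×4.9 = -3.66 → no gain ✓; to a=6.1 gives 112 − 13.4×6.1 = 30.26 → profitable ✗.
Mid-quality (own payoff 62 − 10.9×4.9 = 8.59): to a=0 gives 21 → profitable ✗; to a=6.1 gives 112 − 10.9×6.1 = 45.51 → profitable ✗.
High-quality (own payoff 112 − 1.8×6.1 = 101.02): to a=0 gives 21 → no gain ✓; to a=4.9 gives 62 − 1.8×4.9 = 53.18 → no gain ✓.
3 of the 6 constraints hold; not an equilibrium.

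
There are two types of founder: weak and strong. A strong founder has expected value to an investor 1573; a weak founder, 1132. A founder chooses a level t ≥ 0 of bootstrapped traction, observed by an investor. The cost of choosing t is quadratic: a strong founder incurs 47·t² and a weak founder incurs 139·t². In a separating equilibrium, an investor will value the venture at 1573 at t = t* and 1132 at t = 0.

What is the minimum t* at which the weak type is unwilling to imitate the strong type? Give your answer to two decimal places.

1.78

The weak type at t = 0 receives 1132; imitating at t* yields 1573 − 139·t*².
Indifference: 1132 = 1573 − 139·t*², so t*² = (1573 − 1132) / 139 ≈ 3.1727.
t* = √3.1727 ≈ 1.78.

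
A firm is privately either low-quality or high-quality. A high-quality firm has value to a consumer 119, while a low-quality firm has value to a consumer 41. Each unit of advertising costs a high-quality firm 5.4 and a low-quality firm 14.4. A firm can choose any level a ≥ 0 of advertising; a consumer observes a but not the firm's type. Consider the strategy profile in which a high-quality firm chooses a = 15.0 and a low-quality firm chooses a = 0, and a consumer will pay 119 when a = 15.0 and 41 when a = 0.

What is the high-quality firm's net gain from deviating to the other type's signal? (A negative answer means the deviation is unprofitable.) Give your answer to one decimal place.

3.0

Playing a = 15.0 the high-quality firm receives 119 − 5.4 × 15.0 = 38.
Deviating to a = 0 yields 41 instead.
Gain from deviating: 41 − 38 = 3.0.
The gain is positive, so the high-quality type's incentive-compatibility constraint is violated — this profile is not a separating equilibrium.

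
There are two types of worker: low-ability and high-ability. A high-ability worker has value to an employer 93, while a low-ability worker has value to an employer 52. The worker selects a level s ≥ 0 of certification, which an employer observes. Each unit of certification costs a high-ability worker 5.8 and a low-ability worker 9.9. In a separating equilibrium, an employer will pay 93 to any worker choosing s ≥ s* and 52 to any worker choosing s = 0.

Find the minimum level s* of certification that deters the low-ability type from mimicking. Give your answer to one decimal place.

4.1

A low-ability worker choosing s = 0 receives 52.
Imitating at s* instead would pay 93 at cost 9.9·s*, netting 93 − 9.9·s*.
Indifference: 52 = 93 − 9.9·s*, so s* = (93 − 52) / 9.9 ≈ 4.1.
This is the low-ability type's binding incentive-compatibility constraint; any s ≥ 4.1 sustains separation on that side.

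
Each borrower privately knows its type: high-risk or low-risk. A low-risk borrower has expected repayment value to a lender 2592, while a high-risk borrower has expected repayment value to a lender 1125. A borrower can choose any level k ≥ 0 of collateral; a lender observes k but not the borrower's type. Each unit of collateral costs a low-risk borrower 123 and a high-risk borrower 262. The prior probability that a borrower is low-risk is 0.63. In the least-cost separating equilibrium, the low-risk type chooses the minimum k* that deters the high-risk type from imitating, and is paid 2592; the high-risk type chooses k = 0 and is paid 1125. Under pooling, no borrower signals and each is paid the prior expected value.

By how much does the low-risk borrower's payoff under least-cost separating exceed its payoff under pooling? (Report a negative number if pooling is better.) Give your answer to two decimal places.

-145.92

Least-cost separating signal: k* solves 1125 = 2592 − 262·k*, so k* = (2592 − 1125)/262 ≈ 5.5992.
Low-risk type's separating payoff: 2592 − 123 × k* = 2592 − 123 × (2592 − 1125)/262 = 2592 − 180441/262 ≈ 1903.2939.
Pooling payoff: 0.63 × 2592 + 0.37 × 1125 = 2049.21.
Difference: 1903.2939 − 2049.21 = -145.9161, i.e. -145.92 to two decimal places.
The low-risk type would prefer the pooling outcome.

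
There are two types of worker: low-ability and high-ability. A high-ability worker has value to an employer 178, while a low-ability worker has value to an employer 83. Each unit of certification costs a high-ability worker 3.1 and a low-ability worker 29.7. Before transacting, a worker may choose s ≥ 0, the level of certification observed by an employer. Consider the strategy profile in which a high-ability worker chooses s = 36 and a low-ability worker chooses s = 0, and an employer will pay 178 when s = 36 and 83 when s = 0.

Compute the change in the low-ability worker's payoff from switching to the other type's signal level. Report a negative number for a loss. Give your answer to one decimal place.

Playing s = 0 the low-ability worker receives 83.
Deviating to s = 36 brings payment 178 at cost 29.7 × 36 = 1069.2, netting -891.2.
Gain from deviating: -891.2 − 83 = -974.2.
The gain is negative, so the low-ability type's incentive-compatibility constraint is satisfied.

-974.2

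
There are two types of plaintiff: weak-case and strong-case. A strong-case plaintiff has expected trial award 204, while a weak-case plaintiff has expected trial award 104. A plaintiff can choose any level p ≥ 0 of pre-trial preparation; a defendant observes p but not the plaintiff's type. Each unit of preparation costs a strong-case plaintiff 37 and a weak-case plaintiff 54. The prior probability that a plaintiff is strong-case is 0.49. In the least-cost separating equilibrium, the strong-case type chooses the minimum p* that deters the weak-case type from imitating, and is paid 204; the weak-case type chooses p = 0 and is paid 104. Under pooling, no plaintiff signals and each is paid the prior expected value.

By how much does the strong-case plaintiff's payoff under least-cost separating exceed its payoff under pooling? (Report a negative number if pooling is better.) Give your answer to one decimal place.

Least-cost separating signal: p* solves 104 = 204 − 54·p*, so p* = (204 − 104)/54 ≈ 1.8519.
Strong-case type's separating payoff: 204 − 37 × p* = 204 − 37 × (204 − 104)/54 = 204 − 3700/54 ≈ 135.481.
Pooling payoff: 0.49 × 204 + 0.51 × 104 = 153.
Difference: 135.481 − 153 = -17.519, i.e. -17.5 to one decimal place.
The strong-case type would prefer the pooling outcome.

-17.5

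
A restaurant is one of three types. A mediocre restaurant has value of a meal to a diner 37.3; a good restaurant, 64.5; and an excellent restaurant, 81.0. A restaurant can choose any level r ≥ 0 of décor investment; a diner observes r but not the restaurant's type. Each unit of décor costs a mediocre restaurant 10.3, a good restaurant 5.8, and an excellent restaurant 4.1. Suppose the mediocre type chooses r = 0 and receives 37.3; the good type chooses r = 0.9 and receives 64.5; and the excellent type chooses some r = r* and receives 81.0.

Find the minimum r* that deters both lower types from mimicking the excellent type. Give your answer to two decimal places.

4.24

Mediocre type (on-path payoff 37.3) won't mimic when 37.3 ≥ 81.0 − 10.3·r*, i.e. r* ≥ 4.24.
Good type (on-path payoff 64.5 − 5.8×0.9 = 59.28) won't mimic when 59.28 ≥ 81.0 − 5.8·r*, i.e. r* ≥ 3.74.
Both must hold, so r* = max(4.24, 3.74) = 4.24. The mediocre type's constraint binds.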